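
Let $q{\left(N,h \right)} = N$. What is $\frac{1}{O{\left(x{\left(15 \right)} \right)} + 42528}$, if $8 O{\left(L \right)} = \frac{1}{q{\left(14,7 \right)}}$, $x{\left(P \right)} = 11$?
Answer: $\frac{112}{4763137} \approx 2.3514 \cdot 10^{-5}$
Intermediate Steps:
$O{\left(L \right)} = \frac{1}{112}$ ($O{\left(L \right)} = \frac{1}{8 \cdot 14} = \frac{1}{8} \cdot \frac{1}{14} = \frac{1}{112}$)
$\frac{1}{O{\left(x{\left(15 \right)} \right)} + 42528} = \frac{1}{\frac{1}{112} + 42528} = \frac{1}{\frac{4763137}{112}} = \frac{112}{4763137}$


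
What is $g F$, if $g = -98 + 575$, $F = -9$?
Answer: $-4293$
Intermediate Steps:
$g = 477$
$g F = 477 \left(-9\right) = -4293$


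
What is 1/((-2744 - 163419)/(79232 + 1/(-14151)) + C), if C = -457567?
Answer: -1121212031/513031976761190 ≈ -2.1855e-6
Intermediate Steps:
1/((-2744 - 163419)/(79232 + 1/(-14151)) + C) = 1/((-2744 - 163419)/(79232 + 1/(-14151)) - 457567) = 1/(-166163/(79232 - 1/14151) - 457567) = 1/(-166163/1121212031/14151 - 457567) = 1/(-166163*14151/1121212031 - 457567) = 1/(-2351372613/1121212031 - 457567) = 1/(-513031976761190/1121212031) = -1121212031/513031976761190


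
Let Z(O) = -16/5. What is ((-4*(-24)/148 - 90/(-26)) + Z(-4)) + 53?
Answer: 129654/2405 ≈ 53.910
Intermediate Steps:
Z(O) = -16/5 (Z(O) = -16*1/5 = -16/5)
((-4*(-24)/148 - 90/(-26)) + Z(-4)) + 53 = ((-4*(-24)/148 - 90/(-26)) - 16/5) + 53 = ((96*(1/148) - 90*(-1/26)) - 16/5) + 53 = ((24/37 + 45/13) - 16/5) + 53 = (1977/481 - 16/5) + 53 = 2189/2405 + 53 = 129654/2405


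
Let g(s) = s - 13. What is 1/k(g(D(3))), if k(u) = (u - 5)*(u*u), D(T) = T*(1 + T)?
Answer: -⅙ ≈ -0.16667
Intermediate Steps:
g(s) = -13 + s
k(u) = u²*(-5 + u) (k(u) = (-5 + u)*u² = u²*(-5 + u))
1/k(g(D(3))) = 1/((-13 + 3*(1 + 3))²*(-5 + (-13 + 3*(1 + 3)))) = 1/((-13 + 3*4)²*(-5 + (-13 + 3*4))) = 1/((-13 + 12)²*(-5 + (-13 + 12))) = 1/((-1)²*(-5 - 1)) = 1/(1*(-6)) = 1/(-6) = -⅙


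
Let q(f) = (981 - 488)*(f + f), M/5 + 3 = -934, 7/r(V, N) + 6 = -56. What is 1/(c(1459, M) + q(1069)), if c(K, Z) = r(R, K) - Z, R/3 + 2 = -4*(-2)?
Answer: 62/65640571 ≈ 9.4454e-7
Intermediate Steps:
R = 18 (R = -6 + 3*(-4*(-2)) = -6 + 3*8 = -6 + 24 = 18)
r(V, N) = -7/62 (r(V, N) = 7/(-6 - 56) = 7/(-62) = 7*(-1/62) = -7/62)
M = -4685 (M = -15 + 5*(-934) = -15 - 4670 = -4685)
c(K, Z) = -7/62 - Z
q(f) = 986*f (q(f) = 493*(2*f) = 986*f)
1/(c(1459, M) + q(1069)) = 1/((-7/62 - 1*(-4685)) + 986*1069) = 1/((-7/62 + 4685) + 1054034) = 1/(290463/62 + 1054034) = 1/(65640571/62) = 62/65640571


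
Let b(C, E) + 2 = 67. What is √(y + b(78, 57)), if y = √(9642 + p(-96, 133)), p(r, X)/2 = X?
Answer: √(65 + 2*√2477) ≈ 12.827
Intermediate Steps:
p(r, X) = 2*X
b(C, E) = 65 (b(C, E) = -2 + 67 = 65)
y = 2*√2477 (y = √(9642 + 2*133) = √(9642 + 266) = √9908 = 2*√2477 ≈ 99.539)
√(y + b(78, 57)) = √(2*√2477 + 65) = √(65 + 2*√2477)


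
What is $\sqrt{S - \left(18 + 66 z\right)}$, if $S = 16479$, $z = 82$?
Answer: $\sqrt{11049} \approx 105.11$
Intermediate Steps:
$\sqrt{S - \left(18 + 66 z\right)} = \sqrt{16479 + \left(\left(-66\right) 82 + \left(19 - 37\right)\right)} = \sqrt{16479 + \left(-5412 + \left(19 - 37\right)\right)} = \sqrt{16479 - 5430} = \sqrt{11049}$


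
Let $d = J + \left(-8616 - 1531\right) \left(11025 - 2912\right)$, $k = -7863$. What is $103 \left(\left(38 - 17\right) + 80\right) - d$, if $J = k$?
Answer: $82340877$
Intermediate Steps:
$J = -7863$
$d = -82330474$ ($d = -7863 + \left(-8616 - 1531\right) \left(11025 - 2912\right) = -7863 - 82322611 = -82330474$)
$103 \left(\left(38 - 17\right) + 80\right) - d = 103 \left(\left(38 - 17\right) + 80\right) - -82330474 = 103 \left(21 + 80\right) + 82330474 = 103 \cdot 101 + 82330474 = 10403 + 82330474 = 82340877$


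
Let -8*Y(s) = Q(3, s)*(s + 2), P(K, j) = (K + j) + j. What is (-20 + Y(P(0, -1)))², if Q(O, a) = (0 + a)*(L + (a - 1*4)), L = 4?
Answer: 400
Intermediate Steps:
Q(O, a) = a² (Q(O, a) = (0 + a)*(4 + (a - 1*4)) = a*(4 + (a - 4)) = a*(4 + (-4 + a)) = a*a = a²)
P(K, j) = K + 2*j
Y(s) = -s²*(2 + s)/8 (Y(s) = -s²*(s + 2)/8 = -s²*(2 + s)/8)
(-20 + Y(P(0, -1)))² = (-20 + (0 + 2*(-1))²*(-2 - (0 + 2*(-1)))/8)² = (-20 + (0 - 2)²*(-2 - (0 - 2))/8)² = (-20 + (⅛)*(-2)²*(-2 - 1*(-2)))² = (-20 + (⅛)*4*(-2 + 2))² = (-20 + (⅛)*4*0)² = (-20 + 0)² = (-20)² = 400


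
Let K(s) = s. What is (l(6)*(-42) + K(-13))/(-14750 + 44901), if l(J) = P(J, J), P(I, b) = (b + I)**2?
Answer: -551/2741 ≈ -0.20102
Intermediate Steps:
P(I, b) = (I + b)**2
l(J) = 4*J**2 (l(J) = (J + J)**2 = (2*J)**2 = 4*J**2)
(l(6)*(-42) + K(-13))/(-14750 + 44901) = ((4*6**2)*(-42) - 13)/(-14750 + 44901) = ((4*36)*(-42) - 13)/30151 = (144*(-42) - 13)*(1/30151) = (-6048 - 13)*(1/30151) = -6061*1/30151 = -551/2741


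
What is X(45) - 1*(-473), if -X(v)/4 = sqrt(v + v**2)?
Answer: 473 - 12*sqrt(230) ≈ 291.01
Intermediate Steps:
X(v) = -4*sqrt(v + v**2)
X(45) - 1*(-473) = -4*3*sqrt(5)*sqrt(1 + 45) - 1*(-473) = -4*3*sqrt(230) + 473 = -12*sqrt(230) + 473 = 473 - 12*sqrt(230)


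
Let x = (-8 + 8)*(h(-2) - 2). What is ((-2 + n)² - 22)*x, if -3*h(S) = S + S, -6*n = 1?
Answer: 0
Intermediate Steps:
n = -⅙ (n = -⅙*1 = -⅙ ≈ -0.16667)
h(S) = -2*S/3 (h(S) = -(S + S)/3 = -2*S/3)
x = 0 (x = (-8 + 8)*(-⅔*(-2) - 2) = 0*(4/3 - 2) = 0*(-⅔) = 0)
((-2 + n)² - 22)*x = ((-2 - ⅙)² - 22)*0 = ((-13/6)² - 22)*0 = (169/36 - 22)*0 = -623/36*0 = 0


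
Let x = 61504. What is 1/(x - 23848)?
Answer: 1/37656 ≈ 2.6556e-5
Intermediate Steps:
1/(x - 23848) = 1/(61504 - 23848) = 1/37656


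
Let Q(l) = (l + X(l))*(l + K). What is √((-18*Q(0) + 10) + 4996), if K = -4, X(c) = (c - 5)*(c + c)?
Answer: √5006 ≈ 70.753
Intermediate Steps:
X(c) = 2*c*(-5 + c) (X(c) = (-5 + c)*(2*c) = 2*c*(-5 + c))
Q(l) = (-4 + l)*(l + 2*l*(-5 + l)) (Q(l) = (l + 2*l*(-5 + l))*(l - 4) = (l + 2*l*(-5 + l))*(-4 + l) = (-4 + l)*(l + 2*l*(-5 + l)))
√((-18*Q(0) + 10) + 4996) = √((-0*(36 - 17*0 + 2*0²) + 10) + 4996) = √((-0*(36 + 0 + 2*0) + 10) + 4996) = √((-0*(36 + 0 + 0) + 10) + 4996) = √((-0*36 + 10) + 4996) = √((-18*0 + 10) + 4996) = √((0 + 10) + 4996) = √(10 + 4996) = √5006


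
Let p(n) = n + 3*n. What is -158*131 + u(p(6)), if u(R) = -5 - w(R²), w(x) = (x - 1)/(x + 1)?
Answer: -11946206/577 ≈ -20704.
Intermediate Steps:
w(x) = (-1 + x)/(1 + x)
p(n) = 4*n
u(R) = -5 - (-1 + R²)/(1 + R²)
-158*131 + u(p(6)) = -158*131 + 2*(-2 - 3*(4*6)²)/(1 + (4*6)²) = -20698 + 2*(-2 - 3*24²)/(1 + 24²) = -20698 + 2*(-2 - 3*576)/(1 + 576) = -20698 + 2*(-2 - 1728)/577 = -20698 + 2*(1/577)*(-1730) = -20698 - 3460/577 = -11946206/577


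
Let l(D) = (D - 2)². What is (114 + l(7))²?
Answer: 19321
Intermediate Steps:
l(D) = (-2 + D)²
(114 + l(7))² = (114 + (-2 + 7)²)² = (114 + 5²)² = (114 + 25)² = 139² = 19321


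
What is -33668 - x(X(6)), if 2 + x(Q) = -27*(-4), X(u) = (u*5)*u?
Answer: -33774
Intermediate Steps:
X(u) = 5*u² (X(u) = (5*u)*u = 5*u²)
x(Q) = 106 (x(Q) = -2 - 27*(-4) = -2 + 108 = 106)
-33668 - x(X(6)) = -33668 - 1*106 = -33668 - 106 = -33774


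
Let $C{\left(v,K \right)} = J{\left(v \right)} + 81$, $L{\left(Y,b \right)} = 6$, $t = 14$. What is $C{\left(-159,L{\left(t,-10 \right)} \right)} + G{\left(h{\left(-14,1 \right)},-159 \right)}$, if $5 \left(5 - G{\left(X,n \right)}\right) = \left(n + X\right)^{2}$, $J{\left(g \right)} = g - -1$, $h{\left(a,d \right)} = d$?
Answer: $- \frac{25324}{5} \approx -5064.8$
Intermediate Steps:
$J{\left(g \right)} = 1 + g$ ($J{\left(g \right)} = g + 1 = 1 + g$)
$C{\left(v,K \right)} = 82 + v$ ($C{\left(v,K \right)} = \left(1 + v\right) + 81 = 82 + v$)
$G{\left(X,n \right)} = 5 - \frac{\left(X + n\right)^{2}}{5}$ ($G{\left(X,n \right)} = 5 - \frac{\left(n + X\right)^{2}}{5} = 5 - \frac{\left(X + n\right)^{2}}{5}$)
$C{\left(-159,L{\left(t,-10 \right)} \right)} + G{\left(h{\left(-14,1 \right)},-159 \right)} = \left(82 - 159\right) + \left(5 - \frac{\left(1 - 159\right)^{2}}{5}\right) = -77 + \left(5 - \frac{\left(-158\right)^{2}}{5}\right) = -77 + \left(5 - \frac{24964}{5}\right) = -77 - \frac{24939}{5} = - \frac{25324}{5}$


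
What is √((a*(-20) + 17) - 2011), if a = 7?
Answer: I*√2134 ≈ 46.195*I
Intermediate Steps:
√((a*(-20) + 17) - 2011) = √((7*(-20) + 17) - 2011) = √((-140 + 17) - 2011) = √(-123 - 2011) = √(-2134) = I*√2134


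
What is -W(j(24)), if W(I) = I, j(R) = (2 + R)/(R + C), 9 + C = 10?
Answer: -26/25 ≈ -1.0400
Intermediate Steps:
C = 1 (C = -9 + 10 = 1)
j(R) = (2 + R)/(1 + R) (j(R) = (2 + R)/(R + 1) = (2 + R)/(1 + R))
-W(j(24)) = -(2 + 24)/(1 + 24) = -26/25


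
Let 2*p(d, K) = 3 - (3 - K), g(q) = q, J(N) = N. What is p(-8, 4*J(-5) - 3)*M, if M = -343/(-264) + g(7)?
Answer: -50393/528 ≈ -95.441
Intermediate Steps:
p(d, K) = K/2 (p(d, K) = (3 - (3 - K))/2 = (3 + (-3 + K))/2 = K/2)
M = 2191/264 (M = -343/(-264) + 7 = -343*(-1/264) + 7 = 343/264 + 7 = 2191/264 ≈ 8.2992)
p(-8, 4*J(-5) - 3)*M = ((4*(-5) - 3)/2)*(2191/264) = ((-20 - 3)/2)*(2191/264) = ((1/2)*(-23))*(2191/264) = -23/2*2191/264 = -50393/528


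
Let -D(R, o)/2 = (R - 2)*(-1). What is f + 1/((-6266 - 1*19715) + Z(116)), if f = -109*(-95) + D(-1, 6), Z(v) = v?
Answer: 267676884/25865 ≈ 10349.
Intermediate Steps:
D(R, o) = -4 + 2*R (D(R, o) = -2*(R - 2)*(-1) = -2*(-2 + R)*(-1) = -2*(2 - R) = -4 + 2*R)
f = 10349 (f = -109*(-95) + (-4 + 2*(-1)) = 10355 + (-4 - 2) = 10355 - 6 = 10349)
f + 1/((-6266 - 1*19715) + Z(116)) = 10349 + 1/((-6266 - 1*19715) + 116) = 10349 + 1/((-6266 - 19715) + 116) = 10349 + 1/(-25981 + 116) = 10349 + 1/(-25865) = 10349 - 1/25865 = 267676884/25865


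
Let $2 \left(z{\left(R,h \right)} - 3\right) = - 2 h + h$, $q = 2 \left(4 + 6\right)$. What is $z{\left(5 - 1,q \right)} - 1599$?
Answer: $-1606$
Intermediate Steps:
$q = 20$ ($q = 2 \cdot 10 = 20$)
$z{\left(R,h \right)} = 3 - \frac{h}{2}$ ($z{\left(R,h \right)} = 3 + \frac{- 2 h + h}{2} = 3 + \frac{\left(-1\right) h}{2} = 3 - \frac{h}{2}$)
$z{\left(5 - 1,q \right)} - 1599 = \left(3 - 10\right) - 1599 = -7 - 1599 = -1606$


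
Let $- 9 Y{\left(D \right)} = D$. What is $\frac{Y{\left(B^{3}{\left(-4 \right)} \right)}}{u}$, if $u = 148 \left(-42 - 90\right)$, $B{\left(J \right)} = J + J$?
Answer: $- \frac{32}{10989} \approx -0.002912$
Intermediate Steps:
$B{\left(J \right)} = 2 J$
$Y{\left(D \right)} = - \frac{D}{9}$
$u = -19536$ ($u = 148 \left(-132\right) = -19536$)
$\frac{Y{\left(B^{3}{\left(-4 \right)} \right)}}{u} = \frac{\left(- \frac{1}{9}\right) \left(2 \left(-4\right)\right)^{3}}{-19536} = - \frac{\left(-8\right)^{3}}{9} \left(- \frac{1}{19536}\right) = \left(- \frac{1}{9}\right) \left(-512\right) \left(- \frac{1}{19536}\right) = \frac{512}{9} \left(- \frac{1}{19536}\right) = - \frac{32}{10989}$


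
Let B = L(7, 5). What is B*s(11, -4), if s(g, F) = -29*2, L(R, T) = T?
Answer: -290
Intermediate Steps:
B = 5
s(g, F) = -58
B*s(11, -4) = 5*(-58) = -290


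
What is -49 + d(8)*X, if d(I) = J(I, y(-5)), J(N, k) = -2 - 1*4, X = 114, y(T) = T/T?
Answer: -733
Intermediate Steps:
y(T) = 1
J(N, k) = -6 (J(N, k) = -2 - 4 = -6)
d(I) = -6
-49 + d(8)*X = -49 - 6*114 = -49 - 684 = -733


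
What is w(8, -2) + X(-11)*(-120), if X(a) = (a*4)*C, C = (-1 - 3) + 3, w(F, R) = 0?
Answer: -5280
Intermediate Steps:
C = -1 (C = -4 + 3 = -1)
X(a) = -4*a (X(a) = (a*4)*(-1) = (4*a)*(-1) = -4*a)
w(8, -2) + X(-11)*(-120) = 0 - 4*(-11)*(-120) = 0 + 44*(-120) = 0 - 5280 = -5280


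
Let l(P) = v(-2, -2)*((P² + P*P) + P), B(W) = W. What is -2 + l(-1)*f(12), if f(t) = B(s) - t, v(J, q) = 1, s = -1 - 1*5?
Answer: -20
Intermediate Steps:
s = -6 (s = -1 - 5 = -6)
l(P) = P + 2*P² (l(P) = 1*((P² + P*P) + P) = 1*((P² + P²) + P) = 1*(2*P² + P) = 1*(P + 2*P²) = P + 2*P²)
f(t) = -6 - t
-2 + l(-1)*f(12) = -2 + (-(1 + 2*(-1)))*(-6 - 1*12) = -2 + (-(1 - 2))*(-6 - 12) = -2 - 1*(-1)*(-18) = -2 + 1*(-18) = -2 - 18 = -20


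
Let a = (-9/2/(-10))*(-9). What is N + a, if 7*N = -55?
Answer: -1667/140 ≈ -11.907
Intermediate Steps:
N = -55/7 (N = (1/7)*(-55) = -55/7 ≈ -7.8571)
a = -81/20 (a = (-9*1/2*(-1/10))*(-9) = -9/2*(-1/10)*(-9) = (9/20)*(-9) = -81/20 ≈ -4.0500)
N + a = -55/7 - 81/20 = -1667/140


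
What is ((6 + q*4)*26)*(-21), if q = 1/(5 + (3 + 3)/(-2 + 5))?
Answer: -3588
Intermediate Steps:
q = ⅐ (q = 1/(5 + 6/3) = 1/(5 + 6*(⅓)) = 1/(5 + 2) = 1/7 = ⅐ ≈ 0.14286)
((6 + q*4)*26)*(-21) = ((6 + (⅐)*4)*26)*(-21) = ((6 + 4/7)*26)*(-21) = ((46/7)*26)*(-21) = (1196/7)*(-21) = -3588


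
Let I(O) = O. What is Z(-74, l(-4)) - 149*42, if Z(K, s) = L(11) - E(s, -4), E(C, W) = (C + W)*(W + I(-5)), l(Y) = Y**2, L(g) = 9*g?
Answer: -6051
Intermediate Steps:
E(C, W) = (-5 + W)*(C + W) (E(C, W) = (C + W)*(W - 5) = (C + W)*(-5 + W) = (-5 + W)*(C + W))
Z(K, s) = 63 + 9*s (Z(K, s) = 9*11 - ((-4)**2 - 5*s - 5*(-4) + s*(-4)) = 99 - (16 - 5*s + 20 - 4*s) = 99 - (36 - 9*s) = 99 + (-36 + 9*s) = 63 + 9*s)
Z(-74, l(-4)) - 149*42 = (63 + 9*(-4)**2) - 149*42 = (63 + 9*16) - 6258 = (63 + 144) - 6258 = 207 - 6258 = -6051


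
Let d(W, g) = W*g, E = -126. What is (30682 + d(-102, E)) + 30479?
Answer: 74013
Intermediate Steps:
(30682 + d(-102, E)) + 30479 = (30682 - 102*(-126)) + 30479 = (30682 + 12852) + 30479 = 43534 + 30479 = 74013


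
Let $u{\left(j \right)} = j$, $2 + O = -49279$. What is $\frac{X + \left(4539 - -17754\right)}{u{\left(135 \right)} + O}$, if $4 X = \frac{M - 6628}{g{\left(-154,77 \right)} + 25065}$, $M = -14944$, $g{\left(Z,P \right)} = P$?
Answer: $- \frac{560485213}{1235628732} \approx -0.4536$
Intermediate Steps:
$O = -49281$ ($O = -2 - 49279 = -49281$)
$X = - \frac{5393}{25142}$ ($X = \frac{\left(-14944 - 6628\right) \frac{1}{77 + 25065}}{4} = \frac{\left(-21572\right) \frac{1}{25142}}{4} = \frac{1}{4} \left(- \frac{10786}{12571}\right) = - \frac{5393}{25142} \approx -0.2145$)
$\frac{X + \left(4539 - -17754\right)}{u{\left(135 \right)} + O} = \frac{- \frac{5393}{25142} + \left(4539 - -17754\right)}{135 - 49281} = \frac{- \frac{5393}{25142} + \left(4539 + 17754\right)}{-49146} = \left(- \frac{5393}{25142} + 22293\right) \left(- \frac{1}{49146}\right) = \frac{560485213}{25142} \left(- \frac{1}{49146}\right) = - \frac{560485213}{1235628732}$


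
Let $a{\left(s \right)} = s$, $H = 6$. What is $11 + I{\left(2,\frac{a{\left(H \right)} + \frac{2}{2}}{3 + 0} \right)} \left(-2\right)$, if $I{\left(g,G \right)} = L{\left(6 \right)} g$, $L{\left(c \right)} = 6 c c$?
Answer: $-853$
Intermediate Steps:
$L{\left(c \right)} = 6 c^{2}$
$I{\left(g,G \right)} = 216 g$ ($I{\left(g,G \right)} = 6 \cdot 6^{2} g = 6 \cdot 36 g = 216 g$)
$11 + I{\left(2,\frac{a{\left(H \right)} + \frac{2}{2}}{3 + 0} \right)} \left(-2\right) = 11 + 216 \cdot 2 \left(-2\right) = 11 + 432 \left(-2\right) = 11 - 864 = -853$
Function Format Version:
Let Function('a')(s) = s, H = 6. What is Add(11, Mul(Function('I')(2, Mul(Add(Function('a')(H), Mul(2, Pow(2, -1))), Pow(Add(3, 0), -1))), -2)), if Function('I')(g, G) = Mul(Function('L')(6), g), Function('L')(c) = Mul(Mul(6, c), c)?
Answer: -853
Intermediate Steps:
Function('L')(c) = Mul(6, Pow(c, 2))
Function('I')(g, G) = Mul(216, g) (Function('I')(g, G) = Mul(Mul(6, Pow(6, 2)), g) = Mul(Mul(6, 36), g) = Mul(216, g))
Add(11, Mul(Function('I')(2, Mul(Add(Function('a')(H), Mul(2, Pow(2, -1))), Pow(Add(3, 0), -1))), -2)) = Add(11, Mul(Mul(216, 2), -2)) = Add(11, Mul(432, -2)) = Add(11, -864) = -853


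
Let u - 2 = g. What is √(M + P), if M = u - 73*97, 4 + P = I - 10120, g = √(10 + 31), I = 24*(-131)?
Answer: √(-20347 + √41) ≈ 142.62*I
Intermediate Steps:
I = -3144
g = √41 ≈ 6.4031
P = -13268 (P = -4 + (-3144 - 10120) = -4 - 13264 = -13268)
u = 2 + √41 ≈ 8.4031
M = -7079 + √41 (M = (2 + √41) - 73*97 = (2 + √41) - 7081 = -7079 + √41 ≈ -7072.6)
√(M + P) = √((-7079 + √41) - 13268) = √(-20347 + √41)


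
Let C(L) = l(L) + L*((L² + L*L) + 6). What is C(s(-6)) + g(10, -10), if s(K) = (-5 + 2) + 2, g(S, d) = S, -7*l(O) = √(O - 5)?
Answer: 2 - I*√6/7 ≈ 2.0 - 0.34993*I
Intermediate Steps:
l(O) = -√(-5 + O)/7 (l(O) = -√(O - 5)/7 = -√(-5 + O)/7)
s(K) = -1 (s(K) = -3 + 2 = -1)
C(L) = -√(-5 + L)/7 + L*(6 + 2*L²) (C(L) = -√(-5 + L)/7 + L*((L² + L*L) + 6) = -√(-5 + L)/7 + L*((L² + L²) + 6) = -√(-5 + L)/7 + L*(2*L² + 6) = -√(-5 + L)/7 + L*(6 + 2*L²))
C(s(-6)) + g(10, -10) = (2*(-1)³ + 6*(-1) - √(-5 - 1)/7) + 10 = (2*(-1) - 6 - I*√6/7) + 10 = (-2 - 6 - I*√6/7) + 10 = (-8 - I*√6/7) + 10 = 2 - I*√6/7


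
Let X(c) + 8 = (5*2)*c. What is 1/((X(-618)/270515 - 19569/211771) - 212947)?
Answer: -8183890295/1742735830098934 ≈ -4.6960e-6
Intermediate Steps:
X(c) = -8 + 10*c (X(c) = -8 + (5*2)*c = -8 + 10*c)
1/((X(-618)/270515 - 19569/211771) - 212947) = 1/(((-8 + 10*(-618))/270515 - 19569/211771) - 212947) = 1/(((-8 - 6180)*(1/270515) - 19569*1/211771) - 212947) = 1/((-6188*1/270515 - 19569/211771) - 212947) = 1/((-884/38645 - 19569/211771) - 212947) = 1/(-943449569/8183890295 - 212947) = 1/(-1742735830098934/8183890295) = -8183890295/1742735830098934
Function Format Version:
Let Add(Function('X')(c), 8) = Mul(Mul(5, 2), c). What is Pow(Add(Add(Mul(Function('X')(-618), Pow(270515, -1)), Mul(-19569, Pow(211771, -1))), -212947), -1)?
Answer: Rational(-8183890295, 1742735830098934) ≈ -4.6960e-6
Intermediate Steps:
Function('X')(c) = Add(-8, Mul(10, c)) (Function('X')(c) = Add(-8, Mul(Mul(5, 2), c)) = Add(-8, Mul(10, c)))
Pow(Add(Add(Mul(Function('X')(-618), Pow(270515, -1)), Mul(-19569, Pow(211771, -1))), -212947), -1) = Pow(Add(Add(Mul(Add(-8, Mul(10, -618)), Pow(270515, -1)), Mul(-19569, Pow(211771, -1))), -212947), -1) = Pow(Add(Add(Mul(Add(-8, -6180), Rational(1, 270515)), Mul(-19569, Rational(1, 211771))), -212947), -1) = Pow(Add(Add(Mul(-6188, Rational(1, 270515)), Rational(-19569, 211771)), -212947), -1) = Pow(Add(Add(Rational(-884, 38645), Rational(-19569, 211771)), -212947), -1) = Pow(Add(Rational(-943449569, 8183890295), -212947), -1) = Pow(Rational(-1742735830098934, 8183890295), -1) = Rational(-8183890295, 1742735830098934)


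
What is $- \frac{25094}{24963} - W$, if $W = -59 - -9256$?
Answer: $- \frac{229609805}{24963} \approx -9198.0$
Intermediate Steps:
$W = 9197$ ($W = -59 + 9256 = 9197$)
$- \frac{25094}{24963} - W = - \frac{25094}{24963} - 9197 = - \frac{229609805}{24963}$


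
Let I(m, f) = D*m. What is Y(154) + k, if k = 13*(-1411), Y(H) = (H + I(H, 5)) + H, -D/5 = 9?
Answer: -24965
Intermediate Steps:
D = -45 (D = -5*9 = -45)
I(m, f) = -45*m
Y(H) = -43*H (Y(H) = (H - 45*H) + H = -44*H + H = -43*H)
k = -18343
Y(154) + k = -43*154 - 18343 = -6622 - 18343 = -24965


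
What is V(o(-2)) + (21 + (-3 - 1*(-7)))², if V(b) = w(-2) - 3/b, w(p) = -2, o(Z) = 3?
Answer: 622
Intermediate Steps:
V(b) = -2 - 3/b
V(o(-2)) + (21 + (-3 - 1*(-7)))² = (-2 - 3/3) + (21 + (-3 - 1*(-7)))² = (-2 - 3*⅓) + (21 + (-3 + 7))² = (-2 - 1) + (21 + 4)² = -3 + 25² = -3 + 625 = 622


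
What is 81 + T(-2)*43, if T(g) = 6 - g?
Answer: 425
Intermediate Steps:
81 + T(-2)*43 = 81 + (6 - 1*(-2))*43 = 81 + (6 + 2)*43 = 81 + 8*43 = 81 + 344 = 425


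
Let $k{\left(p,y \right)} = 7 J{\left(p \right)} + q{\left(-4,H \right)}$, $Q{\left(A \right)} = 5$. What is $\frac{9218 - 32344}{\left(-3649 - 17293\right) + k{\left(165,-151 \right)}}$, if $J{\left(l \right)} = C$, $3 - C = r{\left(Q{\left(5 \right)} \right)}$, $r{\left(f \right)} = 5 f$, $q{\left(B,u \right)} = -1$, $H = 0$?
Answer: $\frac{23126}{21097} \approx 1.0962$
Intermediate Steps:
$C = -22$ ($C = 3 - 5 \cdot 5 = 3 - 25 = -22$)
$J{\left(l \right)} = -22$
$k{\left(p,y \right)} = -155$ ($k{\left(p,y \right)} = 7 \left(-22\right) - 1 = -154 - 1 = -155$)
$\frac{9218 - 32344}{\left(-3649 - 17293\right) + k{\left(165,-151 \right)}} = \frac{9218 - 32344}{\left(-3649 - 17293\right) - 155} = - \frac{23126}{\left(-3649 - 17293\right) - 155} = - \frac{23126}{-20942 - 155} = - \frac{23126}{-21097} = \left(-23126\right) \left(- \frac{1}{21097}\right) = \frac{23126}{21097}$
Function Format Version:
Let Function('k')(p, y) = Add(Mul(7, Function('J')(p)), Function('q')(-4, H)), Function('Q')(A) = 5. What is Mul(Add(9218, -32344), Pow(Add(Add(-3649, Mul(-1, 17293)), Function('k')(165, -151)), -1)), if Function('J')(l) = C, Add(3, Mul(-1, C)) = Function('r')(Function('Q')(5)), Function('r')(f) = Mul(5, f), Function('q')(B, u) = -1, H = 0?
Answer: Rational(23126, 21097) ≈ 1.0962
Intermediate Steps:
C = -22 (C = Add(3, Mul(-1, Mul(5, 5))) = Add(3, Mul(-1, 25)) = Add(3, -25) = -22)
Function('J')(l) = -22
Function('k')(p, y) = -155 (Function('k')(p, y) = Add(Mul(7, -22), -1) = Add(-154, -1) = -155)
Mul(Add(9218, -32344), Pow(Add(Add(-3649, Mul(-1, 17293)), Function('k')(165, -151)), -1)) = Mul(Add(9218, -32344), Pow(Add(Add(-3649, Mul(-1, 17293)), -155), -1)) = Mul(-23126, Pow(Add(Add(-3649, -17293), -155), -1)) = Mul(-23126, Pow(Add(-20942, -155), -1)) = Mul(-23126, Pow(-21097, -1)) = Mul(-23126, Rational(-1, 21097)) = Rational(23126, 21097)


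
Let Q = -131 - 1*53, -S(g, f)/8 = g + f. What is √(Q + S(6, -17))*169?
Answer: 676*I*√6 ≈ 1655.9*I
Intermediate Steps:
S(g, f) = -8*f - 8*g (S(g, f) = -8*(g + f) = -8*(f + g) = -8*f - 8*g)
Q = -184 (Q = -131 - 53 = -184)
√(Q + S(6, -17))*169 = √(-184 + (-8*(-17) - 8*6))*169 = √(-184 + (136 - 48))*169 = √(-184 + 88)*169 = √(-96)*169 = (4*I*√6)*169 = 676*I*√6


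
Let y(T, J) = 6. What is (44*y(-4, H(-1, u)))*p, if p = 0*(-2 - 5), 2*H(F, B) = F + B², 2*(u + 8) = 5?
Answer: 0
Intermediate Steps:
u = -11/2 (u = -8 + (½)*5 = -8 + 5/2 = -11/2 ≈ -5.5000)
H(F, B) = F/2 + B²/2 (H(F, B) = (F + B²)/2 = F/2 + B²/2)
p = 0 (p = 0*(-7) = 0)
(44*y(-4, H(-1, u)))*p = (44*6)*0 = 264*0 = 0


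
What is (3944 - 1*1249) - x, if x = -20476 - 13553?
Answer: 36724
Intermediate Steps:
x = -34029
(3944 - 1*1249) - x = (3944 - 1*1249) - 1*(-34029) = (3944 - 1249) + 34029 = 2695 + 34029 = 36724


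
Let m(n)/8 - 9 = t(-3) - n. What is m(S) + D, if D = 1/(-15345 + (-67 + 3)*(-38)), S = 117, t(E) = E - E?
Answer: -11156833/12913 ≈ -864.00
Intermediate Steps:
t(E) = 0
m(n) = 72 - 8*n (m(n) = 72 + 8*(0 - n) = 72 + 8*(-n) = 72 - 8*n)
D = -1/12913 (D = 1/(-15345 - 64*(-38)) = 1/(-15345 + 2432) = 1/(-12913) = -1/12913 ≈ -7.7441e-5)
m(S) + D = (72 - 8*117) - 1/12913 = (72 - 936) - 1/12913 = -864 - 1/12913 = -11156833/12913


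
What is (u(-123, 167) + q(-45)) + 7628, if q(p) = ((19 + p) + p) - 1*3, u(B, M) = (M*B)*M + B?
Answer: -3422916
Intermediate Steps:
u(B, M) = B + B*M² (u(B, M) = (B*M)*M + B = B*M² + B = B + B*M²)
q(p) = 16 + 2*p (q(p) = (19 + 2*p) - 3 = 16 + 2*p)
(u(-123, 167) + q(-45)) + 7628 = (-123*(1 + 167²) + (16 + 2*(-45))) + 7628 = (-123*(1 + 27889) + (16 - 90)) + 7628 = (-123*27890 - 74) + 7628 = (-3430470 - 74) + 7628 = -3430544 + 7628 = -3422916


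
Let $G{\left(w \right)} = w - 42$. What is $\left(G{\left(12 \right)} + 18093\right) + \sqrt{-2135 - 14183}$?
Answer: $18063 + i \sqrt{16318} \approx 18063.0 + 127.74 i$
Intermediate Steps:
$G{\left(w \right)} = -42 + w$
$\left(G{\left(12 \right)} + 18093\right) + \sqrt{-2135 - 14183} = \left(\left(-42 + 12\right) + 18093\right) + \sqrt{-2135 - 14183} = \left(-30 + 18093\right) + \sqrt{-16318} = 18063 + i \sqrt{16318}$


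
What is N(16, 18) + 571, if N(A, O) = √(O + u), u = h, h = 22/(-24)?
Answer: 571 + √615/6 ≈ 575.13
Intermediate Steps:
h = -11/12 (h = 22*(-1/24) = -11/12 ≈ -0.91667)
u = -11/12 ≈ -0.91667
N(A, O) = √(-11/12 + O) (N(A, O) = √(O - 11/12) = √(-11/12 + O))
N(16, 18) + 571 = √(-33 + 36*18)/6 + 571 = √(-33 + 648)/6 + 571 = √615/6 + 571 = 571 + √615/6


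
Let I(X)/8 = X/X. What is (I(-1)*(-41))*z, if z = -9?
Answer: 2952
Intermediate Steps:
I(X) = 8 (I(X) = 8*(X/X) = 8*1 = 8)
(I(-1)*(-41))*z = (8*(-41))*(-9) = -328*(-9) = 2952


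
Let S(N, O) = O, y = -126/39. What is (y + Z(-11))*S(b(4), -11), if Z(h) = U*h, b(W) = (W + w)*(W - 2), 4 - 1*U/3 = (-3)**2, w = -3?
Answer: -23133/13 ≈ -1779.5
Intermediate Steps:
U = -15 (U = 12 - 3*(-3)**2 = 12 - 3*9 = 12 - 27 = -15)
b(W) = (-3 + W)*(-2 + W) (b(W) = (W - 3)*(W - 2) = (-3 + W)*(-2 + W))
Z(h) = -15*h
y = -42/13 (y = -126*1/39 = -42/13 ≈ -3.2308)
(y + Z(-11))*S(b(4), -11) = (-42/13 - 15*(-11))*(-11) = (-42/13 + 165)*(-11) = (2103/13)*(-11) = -23133/13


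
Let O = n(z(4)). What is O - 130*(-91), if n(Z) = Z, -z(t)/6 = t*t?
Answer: 11734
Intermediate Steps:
z(t) = -6*t² (z(t) = -6*t*t = -6*t²)
O = -96 (O = -6*4² = -6*16 = -96)
O - 130*(-91) = -96 - 130*(-91) = -96 + 11830 = 11734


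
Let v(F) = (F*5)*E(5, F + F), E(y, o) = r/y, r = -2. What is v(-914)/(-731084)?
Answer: -457/182771 ≈ -0.0025004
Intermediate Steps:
E(y, o) = -2/y
v(F) = -2*F (v(F) = (F*5)*(-2/5) = (5*F)*(-2*1/5) = (5*F)*(-2/5) = -2*F)
v(-914)/(-731084) = -2*(-914)/(-731084) = 1828*(-1/731084) = -457/182771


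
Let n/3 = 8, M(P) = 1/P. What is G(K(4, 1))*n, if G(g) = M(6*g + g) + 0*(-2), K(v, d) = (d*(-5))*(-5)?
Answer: 24/175 ≈ 0.13714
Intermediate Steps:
M(P) = 1/P
K(v, d) = 25*d (K(v, d) = -5*d*(-5) = 25*d)
n = 24 (n = 3*8 = 24)
G(g) = 1/(7*g) (G(g) = 1/(6*g + g) + 0*(-2) = 1/(7*g) + 0 = 1/(7*g))
G(K(4, 1))*n = (1/(7*((25*1))))*24 = ((⅐)/25)*24 = ((⅐)*(1/25))*24 = (1/175)*24 = 24/175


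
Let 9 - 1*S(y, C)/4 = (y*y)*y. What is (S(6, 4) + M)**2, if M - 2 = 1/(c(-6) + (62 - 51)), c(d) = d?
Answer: 17048641/25 ≈ 6.8195e+5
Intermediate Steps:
S(y, C) = 36 - 4*y**3 (S(y, C) = 36 - 4*y*y*y = 36 - 4*y**2*y = 36 - 4*y**3)
M = 11/5 (M = 2 + 1/(-6 + (62 - 51)) = 2 + 1/(-6 + 11) = 2 + 1/5 = 11/5 ≈ 2.2000)
(S(6, 4) + M)**2 = ((36 - 4*6**3) + 11/5)**2 = ((36 - 4*216) + 11/5)**2 = ((36 - 864) + 11/5)**2 = (-828 + 11/5)**2 = (-4129/5)**2 = 17048641/25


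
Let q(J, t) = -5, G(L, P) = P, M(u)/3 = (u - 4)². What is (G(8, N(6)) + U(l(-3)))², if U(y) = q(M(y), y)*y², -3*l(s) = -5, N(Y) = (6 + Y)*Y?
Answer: 273529/81 ≈ 3376.9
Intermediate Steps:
N(Y) = Y*(6 + Y)
M(u) = 3*(-4 + u)² (M(u) = 3*(u - 4)² = 3*(-4 + u)²)
l(s) = 5/3 (l(s) = -⅓*(-5) = 5/3)
U(y) = -5*y²
(G(8, N(6)) + U(l(-3)))² = (6*(6 + 6) - 5*(5/3)²)² = (6*12 - 5*25/9)² = (72 - 125/9)² = (523/9)² = 273529/81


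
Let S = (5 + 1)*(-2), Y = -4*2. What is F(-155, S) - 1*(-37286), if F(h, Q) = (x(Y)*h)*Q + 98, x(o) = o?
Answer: 22504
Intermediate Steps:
Y = -8
S = -12 (S = 6*(-2) = -12)
F(h, Q) = 98 - 8*Q*h (F(h, Q) = (-8*h)*Q + 98 = -8*Q*h + 98 = 98 - 8*Q*h)
F(-155, S) - 1*(-37286) = (98 - 8*(-12)*(-155)) - 1*(-37286) = (98 - 14880) + 37286 = -14782 + 37286 = 22504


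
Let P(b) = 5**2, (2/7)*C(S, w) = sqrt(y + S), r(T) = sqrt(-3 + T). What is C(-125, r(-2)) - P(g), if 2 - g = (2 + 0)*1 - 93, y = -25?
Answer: -25 + 35*I*sqrt(6)/2 ≈ -25.0 + 42.866*I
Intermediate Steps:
g = 93 (g = 2 - ((2 + 0)*1 - 93) = 2 - (2*1 - 93) = 2 - (2 - 93) = 2 - 1*(-91) = 2 + 91 = 93)
C(S, w) = 7*sqrt(-25 + S)/2
P(b) = 25
C(-125, r(-2)) - P(g) = 7*sqrt(-25 - 125)/2 - 1*25 = 7*sqrt(-150)/2 - 25 = 7*(5*I*sqrt(6))/2 - 25 = 35*I*sqrt(6)/2 - 25 = -25 + 35*I*sqrt(6)/2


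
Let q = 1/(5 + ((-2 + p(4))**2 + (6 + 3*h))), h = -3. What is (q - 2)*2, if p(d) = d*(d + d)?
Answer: -1803/451 ≈ -3.9978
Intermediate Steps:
p(d) = 2*d**2 (p(d) = d*(2*d) = 2*d**2)
q = 1/902 (q = 1/(5 + ((-2 + 2*4**2)**2 + (6 + 3*(-3)))) = 1/(5 + ((-2 + 2*16)**2 + (6 - 9))) = 1/(5 + ((-2 + 32)**2 - 3)) = 1/(5 + (30**2 - 3)) = 1/(5 + (900 - 3)) = 1/(5 + 897) = 1/902 ≈ 0.0011086)
(q - 2)*2 = (1/902 - 2)*2 = -1803/902*2 = -1803/451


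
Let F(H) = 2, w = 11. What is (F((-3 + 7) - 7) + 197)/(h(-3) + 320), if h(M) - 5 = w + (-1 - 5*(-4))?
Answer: 199/355 ≈ 0.56056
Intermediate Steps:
h(M) = 35 (h(M) = 5 + (11 + (-1 - 5*(-4))) = 5 + (11 + (-1 + 20)) = 5 + (11 + 19) = 5 + 30 = 35)
(F((-3 + 7) - 7) + 197)/(h(-3) + 320) = (2 + 197)/(35 + 320) = 199/355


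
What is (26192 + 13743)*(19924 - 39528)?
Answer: -782885740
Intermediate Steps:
(26192 + 13743)*(19924 - 39528) = 39935*(-19604) = -782885740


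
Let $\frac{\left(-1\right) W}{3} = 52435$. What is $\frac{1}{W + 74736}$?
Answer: $- \frac{1}{82569} \approx -1.2111 \cdot 10^{-5}$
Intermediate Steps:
$W = -157305$ ($W = \left(-3\right) 52435 = -157305$)
$\frac{1}{W + 74736} = \frac{1}{-157305 + 74736} = \frac{1}{-82569} = - \frac{1}{82569}$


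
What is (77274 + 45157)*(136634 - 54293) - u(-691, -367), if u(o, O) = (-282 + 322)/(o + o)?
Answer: 6966033860981/691 ≈ 1.0081e+10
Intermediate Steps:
u(o, O) = 20/o (u(o, O) = 40/((2*o)) = 40*(1/(2*o)) = 20/o)
(77274 + 45157)*(136634 - 54293) - u(-691, -367) = (77274 + 45157)*(136634 - 54293) - 20/(-691) = 122431*82341 - 20*(-1)/691 = 10081090971 - 1*(-20/691) = 10081090971 + 20/691 = 6966033860981/691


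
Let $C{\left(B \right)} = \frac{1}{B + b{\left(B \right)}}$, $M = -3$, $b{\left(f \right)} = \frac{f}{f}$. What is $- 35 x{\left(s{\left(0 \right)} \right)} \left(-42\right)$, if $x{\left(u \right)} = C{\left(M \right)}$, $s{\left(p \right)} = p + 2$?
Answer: $-735$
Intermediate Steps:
$s{\left(p \right)} = 2 + p$
$b{\left(f \right)} = 1$
$C{\left(B \right)} = \frac{1}{1 + B}$ ($C{\left(B \right)} = \frac{1}{B + 1} = \frac{1}{1 + B}$)
$x{\left(u \right)} = - \frac{1}{2}$ ($x{\left(u \right)} = \frac{1}{1 - 3} = \frac{1}{-2} = - \frac{1}{2}$)
$- 35 x{\left(s{\left(0 \right)} \right)} \left(-42\right) = \left(-35\right) \left(- \frac{1}{2}\right) \left(-42\right) = \frac{35}{2} \left(-42\right) = -735$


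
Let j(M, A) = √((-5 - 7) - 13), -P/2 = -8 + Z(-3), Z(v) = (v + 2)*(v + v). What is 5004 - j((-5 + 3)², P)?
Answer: 5004 - 5*I ≈ 5004.0 - 5.0*I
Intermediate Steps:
Z(v) = 2*v*(2 + v) (Z(v) = (2 + v)*(2*v) = 2*v*(2 + v))
P = 4 (P = -2*(-8 + 2*(-3)*(2 - 3)) = -2*(-8 + 2*(-3)*(-1)) = -2*(-8 + 6) = -2*(-2) = 4)
j(M, A) = 5*I (j(M, A) = √(-12 - 13) = √(-25) = 5*I)
5004 - j((-5 + 3)², P) = 5004 - 5*I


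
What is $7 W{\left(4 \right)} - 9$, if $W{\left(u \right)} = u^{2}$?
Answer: $103$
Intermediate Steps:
$7 W{\left(4 \right)} - 9 = 7 \cdot 4^{2} - 9 = 7 \cdot 16 - 9 = 112 - 9 = 103$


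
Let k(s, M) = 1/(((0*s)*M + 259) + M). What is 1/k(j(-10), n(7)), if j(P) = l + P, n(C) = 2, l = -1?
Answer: 261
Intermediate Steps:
j(P) = -1 + P
k(s, M) = 1/(259 + M) (k(s, M) = 1/((0*M + 259) + M) = 1/((0 + 259) + M) = 1/(259 + M))
1/k(j(-10), n(7)) = 1/(1/(259 + 2)) = 1/(1/261) = 261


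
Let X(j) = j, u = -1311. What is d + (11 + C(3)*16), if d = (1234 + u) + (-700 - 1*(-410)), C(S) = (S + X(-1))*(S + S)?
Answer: -164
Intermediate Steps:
C(S) = 2*S*(-1 + S) (C(S) = (S - 1)*(S + S) = (-1 + S)*(2*S) = 2*S*(-1 + S))
d = -367 (d = (1234 - 1311) + (-700 - 1*(-410)) = -77 + (-700 + 410) = -77 - 290 = -367)
d + (11 + C(3)*16) = -367 + (11 + (2*3*(-1 + 3))*16) = -367 + (11 + (2*3*2)*16) = -367 + (11 + 12*16) = -367 + (11 + 192) = -367 + 203 = -164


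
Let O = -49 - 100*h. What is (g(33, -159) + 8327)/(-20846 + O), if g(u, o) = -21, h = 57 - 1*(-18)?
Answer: -8306/28395 ≈ -0.29252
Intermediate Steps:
h = 75 (h = 57 + 18 = 75)
O = -7549 (O = -49 - 100*75 = -49 - 7500 = -7549)
(g(33, -159) + 8327)/(-20846 + O) = (-21 + 8327)/(-20846 - 7549) = 8306/(-28395) = 8306*(-1/28395) = -8306/28395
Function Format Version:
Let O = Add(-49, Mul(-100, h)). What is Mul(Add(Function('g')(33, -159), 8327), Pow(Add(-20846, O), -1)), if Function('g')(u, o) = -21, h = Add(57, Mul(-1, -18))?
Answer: Rational(-8306, 28395) ≈ -0.29252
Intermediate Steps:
h = 75 (h = Add(57, 18) = 75)
O = -7549 (O = Add(-49, Mul(-100, 75)) = Add(-49, -7500) = -7549)
Mul(Add(Function('g')(33, -159), 8327), Pow(Add(-20846, O), -1)) = Mul(Add(-21, 8327), Pow(Add(-20846, -7549), -1)) = Mul(8306, Pow(-28395, -1)) = Mul(8306, Rational(-1, 28395)) = Rational(-8306, 28395)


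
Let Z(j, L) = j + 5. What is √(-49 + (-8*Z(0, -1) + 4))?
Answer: I*√85 ≈ 9.2195*I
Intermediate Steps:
Z(j, L) = 5 + j
√(-49 + (-8*Z(0, -1) + 4)) = √(-49 + (-8*(5 + 0) + 4)) = √(-49 + (-8*5 + 4)) = √(-49 + (-40 + 4)) = √(-49 - 36) = √(-85) = I*√85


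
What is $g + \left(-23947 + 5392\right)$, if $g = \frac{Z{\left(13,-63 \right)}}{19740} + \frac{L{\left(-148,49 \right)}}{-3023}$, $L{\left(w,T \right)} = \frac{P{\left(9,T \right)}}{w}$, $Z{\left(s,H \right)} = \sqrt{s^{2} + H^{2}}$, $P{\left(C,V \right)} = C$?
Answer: $- \frac{8301581211}{447404} + \frac{\sqrt{4138}}{19740} \approx -18555.0$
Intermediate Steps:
$Z{\left(s,H \right)} = \sqrt{H^{2} + s^{2}}$
$L{\left(w,T \right)} = \frac{9}{w}$
$g = \frac{9}{447404} + \frac{\sqrt{4138}}{19740}$ ($g = \frac{\sqrt{\left(-63\right)^{2} + 13^{2}}}{19740} + \frac{9 \frac{1}{-148}}{-3023} = \sqrt{3969 + 169} \cdot \frac{1}{19740} + 9 \left(- \frac{1}{148}\right) \left(- \frac{1}{3023}\right) = \sqrt{4138} \cdot \frac{1}{19740} - - \frac{9}{447404} = \frac{\sqrt{4138}}{19740} + \frac{9}{447404} = \frac{9}{447404} + \frac{\sqrt{4138}}{19740} \approx 0.0032788$)
$g + \left(-23947 + 5392\right) = \left(\frac{9}{447404} + \frac{\sqrt{4138}}{19740}\right) + \left(-23947 + 5392\right) = \left(\frac{9}{447404} + \frac{\sqrt{4138}}{19740}\right) - 18555 = - \frac{8301581211}{447404} + \frac{\sqrt{4138}}{19740}$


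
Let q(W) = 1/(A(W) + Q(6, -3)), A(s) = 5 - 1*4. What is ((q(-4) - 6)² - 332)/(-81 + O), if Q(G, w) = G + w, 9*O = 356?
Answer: 43047/5968 ≈ 7.2130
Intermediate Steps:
A(s) = 1 (A(s) = 5 - 4 = 1)
O = 356/9 (O = (⅑)*356 = 356/9 ≈ 39.556)
q(W) = ¼ (q(W) = 1/(1 + (6 - 3)) = 1/(1 + 3) = 1/4 = ¼)
((q(-4) - 6)² - 332)/(-81 + O) = ((¼ - 6)² - 332)/(-81 + 356/9) = ((-23/4)² - 332)/(-373/9) = (529/16 - 332)*(-9/373) = -4783/16*(-9/373) = 43047/5968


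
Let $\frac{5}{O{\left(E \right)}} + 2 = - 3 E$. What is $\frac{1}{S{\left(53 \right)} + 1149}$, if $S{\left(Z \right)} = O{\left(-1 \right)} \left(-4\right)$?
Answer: $\frac{1}{1129} \approx 0.00088574$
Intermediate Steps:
$O{\left(E \right)} = \frac{5}{-2 - 3 E}$
$S{\left(Z \right)} = -20$ ($S{\left(Z \right)} = - \frac{5}{2 + 3 \left(-1\right)} \left(-4\right) = - \frac{5}{2 - 3} \left(-4\right) = - \frac{5}{-1} \left(-4\right) = \left(-5\right) \left(-1\right) \left(-4\right) = 5 \left(-4\right) = -20$)
$\frac{1}{S{\left(53 \right)} + 1149} = \frac{1}{-20 + 1149} = \frac{1}{1129}$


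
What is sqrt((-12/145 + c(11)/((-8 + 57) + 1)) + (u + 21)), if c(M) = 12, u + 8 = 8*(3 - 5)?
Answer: 3*I*sqrt(6641)/145 ≈ 1.686*I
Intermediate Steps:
u = -24 (u = -8 + 8*(3 - 5) = -8 + 8*(-2) = -8 - 16 = -24)
sqrt((-12/145 + c(11)/((-8 + 57) + 1)) + (u + 21)) = sqrt((-12/145 + 12/((-8 + 57) + 1)) + (-24 + 21)) = sqrt((-12*1/145 + 12/(49 + 1)) - 3) = sqrt((-12/145 + 12/50) - 3) = sqrt((-12/145 + 12*(1/50)) - 3) = sqrt((-12/145 + 6/25) - 3) = sqrt(114/725 - 3) = sqrt(-2061/725) = 3*I*sqrt(6641)/145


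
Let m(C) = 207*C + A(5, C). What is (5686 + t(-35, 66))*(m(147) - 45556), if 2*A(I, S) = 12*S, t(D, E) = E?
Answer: -81937240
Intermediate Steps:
A(I, S) = 6*S (A(I, S) = (12*S)/2 = 6*S)
m(C) = 213*C (m(C) = 207*C + 6*C = 213*C)
(5686 + t(-35, 66))*(m(147) - 45556) = (5686 + 66)*(213*147 - 45556) = 5752*(31311 - 45556) = 5752*(-14245) = -81937240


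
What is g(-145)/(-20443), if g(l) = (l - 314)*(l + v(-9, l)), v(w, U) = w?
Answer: -70686/20443 ≈ -3.4577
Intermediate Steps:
g(l) = (-314 + l)*(-9 + l) (g(l) = (l - 314)*(l - 9) = (-314 + l)*(-9 + l))
g(-145)/(-20443) = (2826 + (-145)² - 323*(-145))/(-20443) = (2826 + 21025 + 46835)*(-1/20443) = 70686*(-1/20443) = -70686/20443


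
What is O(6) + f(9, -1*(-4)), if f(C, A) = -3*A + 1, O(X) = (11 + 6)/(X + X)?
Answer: -115/12 ≈ -9.5833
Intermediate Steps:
O(X) = 17/(2*X) (O(X) = 17/((2*X)) = 17*(1/(2*X)) = 17/(2*X))
f(C, A) = 1 - 3*A
O(6) + f(9, -1*(-4)) = (17/2)/6 + (1 - (-3)*(-4)) = (17/2)*(⅙) + (1 - 3*4) = 17/12 + (1 - 12) = 17/12 - 11 = -115/12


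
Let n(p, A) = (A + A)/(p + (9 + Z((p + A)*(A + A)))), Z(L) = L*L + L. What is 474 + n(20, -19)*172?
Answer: 673654/1435 ≈ 469.45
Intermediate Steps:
Z(L) = L + L² (Z(L) = L² + L = L + L²)
n(p, A) = 2*A/(9 + p + 2*A*(1 + 2*A*(A + p))*(A + p)) (n(p, A) = (A + A)/(p + (9 + ((p + A)*(A + A))*(1 + (p + A)*(A + A)))) = (2*A)/(p + (9 + ((A + p)*(2*A))*(1 + (A + p)*(2*A)))) = (2*A)/(p + (9 + (2*A*(A + p))*(1 + 2*A*(A + p)))) = (2*A)/(p + (9 + 2*A*(1 + 2*A*(A + p))*(A + p))) = (2*A)/(9 + p + 2*A*(1 + 2*A*(A + p))*(A + p)) = 2*A/(9 + p + 2*A*(1 + 2*A*(A + p))*(A + p)))
474 + n(20, -19)*172 = 474 + (2*(-19)/(9 + 20 + 2*(-19)*(1 + 2*(-19)*(-19 + 20))*(-19 + 20)))*172 = 474 + (2*(-19)/(9 + 20 + 2*(-19)*(1 + 2*(-19)*1)*1))*172 = 474 + (2*(-19)/(9 + 20 + 2*(-19)*(1 - 38)*1))*172 = 474 + (2*(-19)/(9 + 20 + 2*(-19)*(-37)*1))*172 = 474 + (2*(-19)/(9 + 20 + 1406))*172 = 474 + (2*(-19)/1435)*172 = 474 + (2*(-19)*(1/1435))*172 = 474 - 38/1435*172 = 474 - 6536/1435 = 673654/1435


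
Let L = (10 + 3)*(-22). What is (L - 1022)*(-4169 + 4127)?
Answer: 54936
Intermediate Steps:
L = -286 (L = 13*(-22) = -286)
(L - 1022)*(-4169 + 4127) = (-286 - 1022)*(-4169 + 4127) = -1308*(-42) = 54936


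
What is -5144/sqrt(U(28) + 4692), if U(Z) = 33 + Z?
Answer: -5144*sqrt(97)/679 ≈ -74.613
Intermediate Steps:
-5144/sqrt(U(28) + 4692) = -5144/sqrt((33 + 28) + 4692) = -5144/sqrt(61 + 4692) = -5144*sqrt(97)/679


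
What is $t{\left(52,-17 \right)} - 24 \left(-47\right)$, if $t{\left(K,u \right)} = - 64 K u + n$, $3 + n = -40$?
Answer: $57661$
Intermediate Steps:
$n = -43$ ($n = -3 - 40 = -43$)
$t{\left(K,u \right)} = -43 - 64 K u$ ($t{\left(K,u \right)} = - 64 K u - 43 = -43 - 64 K u$)
$t{\left(52,-17 \right)} - 24 \left(-47\right) = \left(-43 - 3328 \left(-17\right)\right) - 24 \left(-47\right) = \left(-43 + 56576\right) - -1128 = 56533 + 1128 = 57661$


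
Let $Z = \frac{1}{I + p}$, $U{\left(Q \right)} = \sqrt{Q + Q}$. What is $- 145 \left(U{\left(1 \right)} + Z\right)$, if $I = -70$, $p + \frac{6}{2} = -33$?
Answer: $\frac{145}{106} - 145 \sqrt{2} \approx -203.69$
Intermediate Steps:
$p = -36$ ($p = -3 - 33 = -36$)
$U{\left(Q \right)} = \sqrt{2} \sqrt{Q}$ ($U{\left(Q \right)} = \sqrt{2 Q} = \sqrt{2} \sqrt{Q}$)
$Z = - \frac{1}{106}$ ($Z = \frac{1}{-70 - 36} = \frac{1}{-106} = - \frac{1}{106} \approx -0.009434$)
$- 145 \left(U{\left(1 \right)} + Z\right) = - 145 \left(\sqrt{2} \sqrt{1} - \frac{1}{106}\right) = - 145 \left(\sqrt{2} \cdot 1 - \frac{1}{106}\right) = - 145 \left(\sqrt{2} - \frac{1}{106}\right) = - 145 \left(- \frac{1}{106} + \sqrt{2}\right) = \frac{145}{106} - 145 \sqrt{2}$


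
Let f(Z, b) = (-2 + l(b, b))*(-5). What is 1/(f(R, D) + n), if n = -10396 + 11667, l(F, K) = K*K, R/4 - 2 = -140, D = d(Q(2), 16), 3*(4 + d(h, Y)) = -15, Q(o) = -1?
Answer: 1/876 ≈ 0.0011416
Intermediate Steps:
d(h, Y) = -9 (d(h, Y) = -4 + (⅓)*(-15) = -4 - 5 = -9)
D = -9
R = -552 (R = 8 + 4*(-140) = 8 - 560 = -552)
l(F, K) = K²
n = 1271
f(Z, b) = 10 - 5*b² (f(Z, b) = (-2 + b²)*(-5) = 10 - 5*b²)
1/(f(R, D) + n) = 1/((10 - 5*(-9)²) + 1271) = 1/((10 - 5*81) + 1271) = 1/((10 - 405) + 1271) = 1/(-395 + 1271) = 1/876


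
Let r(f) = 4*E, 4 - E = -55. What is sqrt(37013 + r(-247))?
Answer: 193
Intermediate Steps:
E = 59 (E = 4 - 1*(-55) = 4 + 55 = 59)
r(f) = 236 (r(f) = 4*59 = 236)
sqrt(37013 + r(-247)) = sqrt(37013 + 236) = sqrt(37249) = 193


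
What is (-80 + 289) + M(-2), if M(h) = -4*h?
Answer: 217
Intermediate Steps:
(-80 + 289) + M(-2) = (-80 + 289) - 4*(-2) = 209 + 8 = 217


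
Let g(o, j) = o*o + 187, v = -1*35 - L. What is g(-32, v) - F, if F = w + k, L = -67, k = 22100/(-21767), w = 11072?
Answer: -214622287/21767 ≈ -9860.0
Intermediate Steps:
k = -22100/21767 (k = 22100*(-1/21767) = -22100/21767 ≈ -1.0153)
v = 32 (v = -1*35 - 1*(-67) = -35 + 67 = 32)
F = 240982124/21767 (F = 11072 - 22100/21767 = 240982124/21767 ≈ 11071.)
g(o, j) = 187 + o² (g(o, j) = o² + 187 = 187 + o²)
g(-32, v) - F = (187 + (-32)²) - 1*240982124/21767 = (187 + 1024) - 240982124/21767 = 1211 - 240982124/21767 = -214622287/21767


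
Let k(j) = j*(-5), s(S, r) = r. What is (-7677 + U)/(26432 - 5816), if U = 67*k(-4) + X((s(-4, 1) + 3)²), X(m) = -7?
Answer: -793/2577 ≈ -0.30772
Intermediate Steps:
k(j) = -5*j
U = 1333 (U = 67*(-5*(-4)) - 7 = 67*20 - 7 = 1340 - 7 = 1333)
(-7677 + U)/(26432 - 5816) = (-7677 + 1333)/(26432 - 5816) = -6344/20616 = -6344*1/20616 = -793/2577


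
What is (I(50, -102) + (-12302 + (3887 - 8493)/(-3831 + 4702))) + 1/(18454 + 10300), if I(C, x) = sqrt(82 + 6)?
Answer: -308232757721/25044734 + 2*sqrt(22) ≈ -12298.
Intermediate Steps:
I(C, x) = 2*sqrt(22) (I(C, x) = sqrt(88) = 2*sqrt(22))
(I(50, -102) + (-12302 + (3887 - 8493)/(-3831 + 4702))) + 1/(18454 + 10300) = (2*sqrt(22) + (-12302 + (3887 - 8493)/(-3831 + 4702))) + 1/(18454 + 10300) = (2*sqrt(22) + (-12302 - 4606/871)) + 1/28754 = (2*sqrt(22) - 10719648/871) + 1/28754 = (-10719648/871 + 2*sqrt(22)) + 1/28754 = -308232757721/25044734 + 2*sqrt(22)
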